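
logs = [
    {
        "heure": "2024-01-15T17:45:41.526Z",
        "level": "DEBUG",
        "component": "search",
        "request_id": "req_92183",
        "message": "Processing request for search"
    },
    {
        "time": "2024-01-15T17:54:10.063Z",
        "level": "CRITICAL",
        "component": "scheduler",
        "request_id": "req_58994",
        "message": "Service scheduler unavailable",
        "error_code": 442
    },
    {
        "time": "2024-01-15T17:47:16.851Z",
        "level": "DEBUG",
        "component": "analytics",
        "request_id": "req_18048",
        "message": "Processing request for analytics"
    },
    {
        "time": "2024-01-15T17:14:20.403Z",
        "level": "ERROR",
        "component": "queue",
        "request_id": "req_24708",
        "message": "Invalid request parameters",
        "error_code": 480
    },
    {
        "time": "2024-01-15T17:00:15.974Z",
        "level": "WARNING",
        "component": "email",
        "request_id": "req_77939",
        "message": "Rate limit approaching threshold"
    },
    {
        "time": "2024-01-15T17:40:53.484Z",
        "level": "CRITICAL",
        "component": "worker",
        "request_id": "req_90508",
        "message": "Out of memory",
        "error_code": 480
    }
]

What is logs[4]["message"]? "Rate limit approaching threshold"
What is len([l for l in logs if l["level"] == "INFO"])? 0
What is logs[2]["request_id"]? "req_18048"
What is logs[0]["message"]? "Processing request for search"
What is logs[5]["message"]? "Out of memory"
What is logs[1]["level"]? "CRITICAL"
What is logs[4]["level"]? "WARNING"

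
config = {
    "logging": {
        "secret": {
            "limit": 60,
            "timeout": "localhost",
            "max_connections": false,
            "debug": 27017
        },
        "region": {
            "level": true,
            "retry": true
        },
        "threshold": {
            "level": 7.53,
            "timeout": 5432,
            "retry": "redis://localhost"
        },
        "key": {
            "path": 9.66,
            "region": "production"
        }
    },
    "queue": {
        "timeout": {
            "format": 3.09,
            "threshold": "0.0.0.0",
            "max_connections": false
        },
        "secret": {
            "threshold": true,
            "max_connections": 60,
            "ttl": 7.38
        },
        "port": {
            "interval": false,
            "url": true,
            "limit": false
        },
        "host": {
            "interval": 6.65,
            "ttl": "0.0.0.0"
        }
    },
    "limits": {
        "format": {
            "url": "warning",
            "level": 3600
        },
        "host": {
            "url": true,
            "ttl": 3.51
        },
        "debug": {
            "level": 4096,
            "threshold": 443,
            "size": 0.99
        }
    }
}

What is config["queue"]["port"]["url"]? True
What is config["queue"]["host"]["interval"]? 6.65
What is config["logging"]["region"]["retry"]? True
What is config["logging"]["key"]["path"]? 9.66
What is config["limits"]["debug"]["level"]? 4096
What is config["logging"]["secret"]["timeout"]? "localhost"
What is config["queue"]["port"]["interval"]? False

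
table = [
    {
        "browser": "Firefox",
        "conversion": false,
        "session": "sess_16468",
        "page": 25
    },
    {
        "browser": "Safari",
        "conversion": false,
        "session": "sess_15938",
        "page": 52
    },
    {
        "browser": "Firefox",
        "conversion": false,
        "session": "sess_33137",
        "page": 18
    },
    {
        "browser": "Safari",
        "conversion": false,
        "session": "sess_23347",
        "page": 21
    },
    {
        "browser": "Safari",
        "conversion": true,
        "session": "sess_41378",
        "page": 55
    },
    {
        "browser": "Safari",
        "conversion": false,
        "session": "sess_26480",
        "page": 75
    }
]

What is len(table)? 6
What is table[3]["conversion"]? False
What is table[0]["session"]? "sess_16468"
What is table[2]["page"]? 18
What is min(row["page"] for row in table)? 18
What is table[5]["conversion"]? False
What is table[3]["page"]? 21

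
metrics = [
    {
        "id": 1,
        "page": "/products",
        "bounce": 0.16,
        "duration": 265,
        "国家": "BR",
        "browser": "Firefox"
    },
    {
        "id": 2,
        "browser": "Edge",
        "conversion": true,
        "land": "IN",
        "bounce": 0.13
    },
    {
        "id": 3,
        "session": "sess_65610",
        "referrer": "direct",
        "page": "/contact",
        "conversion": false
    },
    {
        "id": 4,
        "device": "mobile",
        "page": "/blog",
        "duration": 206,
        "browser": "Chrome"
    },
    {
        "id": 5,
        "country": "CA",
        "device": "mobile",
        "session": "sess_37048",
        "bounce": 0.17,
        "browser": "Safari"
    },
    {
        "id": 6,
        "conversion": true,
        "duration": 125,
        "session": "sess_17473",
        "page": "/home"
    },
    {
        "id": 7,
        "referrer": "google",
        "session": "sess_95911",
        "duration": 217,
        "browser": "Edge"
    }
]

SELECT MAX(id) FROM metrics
7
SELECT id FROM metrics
[1, 2, 3, 4, 5, 6, 7]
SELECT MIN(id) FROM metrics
1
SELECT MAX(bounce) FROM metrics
0.17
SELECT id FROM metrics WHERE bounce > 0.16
[5]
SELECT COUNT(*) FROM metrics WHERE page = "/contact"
1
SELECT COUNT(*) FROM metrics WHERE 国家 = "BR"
1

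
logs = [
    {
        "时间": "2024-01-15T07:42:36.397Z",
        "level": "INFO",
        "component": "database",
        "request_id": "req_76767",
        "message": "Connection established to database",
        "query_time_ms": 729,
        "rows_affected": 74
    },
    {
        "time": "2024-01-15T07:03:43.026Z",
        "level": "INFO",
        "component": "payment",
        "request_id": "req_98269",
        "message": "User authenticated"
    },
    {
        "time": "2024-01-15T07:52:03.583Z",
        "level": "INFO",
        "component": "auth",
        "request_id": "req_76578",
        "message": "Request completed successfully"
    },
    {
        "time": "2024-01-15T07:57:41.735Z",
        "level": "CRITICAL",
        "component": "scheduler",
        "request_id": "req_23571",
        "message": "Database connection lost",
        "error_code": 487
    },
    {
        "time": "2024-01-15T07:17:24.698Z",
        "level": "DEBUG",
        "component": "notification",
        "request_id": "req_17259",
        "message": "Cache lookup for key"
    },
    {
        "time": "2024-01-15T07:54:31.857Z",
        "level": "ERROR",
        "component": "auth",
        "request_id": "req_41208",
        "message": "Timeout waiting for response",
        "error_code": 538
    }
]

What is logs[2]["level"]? "INFO"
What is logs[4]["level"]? "DEBUG"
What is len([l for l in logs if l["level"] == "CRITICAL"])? 1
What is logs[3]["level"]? "CRITICAL"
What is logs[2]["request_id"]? "req_76578"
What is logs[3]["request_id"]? "req_23571"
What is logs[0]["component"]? "database"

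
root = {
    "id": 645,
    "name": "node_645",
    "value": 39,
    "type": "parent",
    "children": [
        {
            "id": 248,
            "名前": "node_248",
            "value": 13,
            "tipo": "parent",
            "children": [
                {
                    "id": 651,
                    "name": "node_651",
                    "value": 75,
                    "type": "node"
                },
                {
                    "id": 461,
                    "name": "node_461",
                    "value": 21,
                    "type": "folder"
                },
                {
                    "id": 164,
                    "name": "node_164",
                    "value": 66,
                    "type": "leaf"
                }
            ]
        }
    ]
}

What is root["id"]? 645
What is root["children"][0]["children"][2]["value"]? 66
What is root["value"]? 39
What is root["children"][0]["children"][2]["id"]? 164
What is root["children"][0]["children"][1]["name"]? "node_461"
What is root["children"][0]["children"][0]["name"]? "node_651"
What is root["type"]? "parent"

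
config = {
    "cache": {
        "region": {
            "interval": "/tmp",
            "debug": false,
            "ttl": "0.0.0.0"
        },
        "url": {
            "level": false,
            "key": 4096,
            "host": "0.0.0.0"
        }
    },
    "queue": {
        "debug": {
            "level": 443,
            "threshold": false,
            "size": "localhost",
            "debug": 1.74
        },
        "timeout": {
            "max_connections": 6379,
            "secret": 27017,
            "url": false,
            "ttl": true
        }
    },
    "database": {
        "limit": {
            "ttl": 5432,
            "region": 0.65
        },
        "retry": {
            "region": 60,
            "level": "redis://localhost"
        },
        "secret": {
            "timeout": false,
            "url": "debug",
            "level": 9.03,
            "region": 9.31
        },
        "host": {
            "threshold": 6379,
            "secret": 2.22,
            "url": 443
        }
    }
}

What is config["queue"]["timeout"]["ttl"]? True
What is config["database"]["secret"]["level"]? 9.03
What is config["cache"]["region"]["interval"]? "/tmp"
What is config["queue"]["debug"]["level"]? 443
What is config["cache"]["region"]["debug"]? False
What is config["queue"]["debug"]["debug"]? 1.74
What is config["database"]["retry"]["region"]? 60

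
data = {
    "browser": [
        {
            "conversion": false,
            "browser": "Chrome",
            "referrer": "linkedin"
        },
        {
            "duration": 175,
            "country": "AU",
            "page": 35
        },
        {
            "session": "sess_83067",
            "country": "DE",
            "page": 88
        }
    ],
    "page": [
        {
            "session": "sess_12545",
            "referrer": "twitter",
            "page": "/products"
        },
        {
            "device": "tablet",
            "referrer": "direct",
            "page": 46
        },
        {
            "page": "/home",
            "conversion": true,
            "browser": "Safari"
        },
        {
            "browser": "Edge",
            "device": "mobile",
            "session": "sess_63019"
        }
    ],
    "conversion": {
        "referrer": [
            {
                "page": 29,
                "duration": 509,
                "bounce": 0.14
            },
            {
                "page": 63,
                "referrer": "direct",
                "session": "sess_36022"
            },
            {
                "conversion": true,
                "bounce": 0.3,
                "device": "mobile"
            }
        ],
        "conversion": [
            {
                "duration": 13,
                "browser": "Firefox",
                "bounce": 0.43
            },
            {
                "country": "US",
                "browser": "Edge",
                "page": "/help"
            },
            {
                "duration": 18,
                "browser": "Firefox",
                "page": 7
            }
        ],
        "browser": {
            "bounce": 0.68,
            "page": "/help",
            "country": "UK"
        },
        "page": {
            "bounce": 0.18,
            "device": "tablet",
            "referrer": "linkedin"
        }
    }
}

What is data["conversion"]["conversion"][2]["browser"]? "Firefox"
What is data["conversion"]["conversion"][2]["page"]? 7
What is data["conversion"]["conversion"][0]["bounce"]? 0.43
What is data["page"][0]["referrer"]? "twitter"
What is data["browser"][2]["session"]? "sess_83067"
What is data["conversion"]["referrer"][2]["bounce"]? 0.3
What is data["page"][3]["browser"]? "Edge"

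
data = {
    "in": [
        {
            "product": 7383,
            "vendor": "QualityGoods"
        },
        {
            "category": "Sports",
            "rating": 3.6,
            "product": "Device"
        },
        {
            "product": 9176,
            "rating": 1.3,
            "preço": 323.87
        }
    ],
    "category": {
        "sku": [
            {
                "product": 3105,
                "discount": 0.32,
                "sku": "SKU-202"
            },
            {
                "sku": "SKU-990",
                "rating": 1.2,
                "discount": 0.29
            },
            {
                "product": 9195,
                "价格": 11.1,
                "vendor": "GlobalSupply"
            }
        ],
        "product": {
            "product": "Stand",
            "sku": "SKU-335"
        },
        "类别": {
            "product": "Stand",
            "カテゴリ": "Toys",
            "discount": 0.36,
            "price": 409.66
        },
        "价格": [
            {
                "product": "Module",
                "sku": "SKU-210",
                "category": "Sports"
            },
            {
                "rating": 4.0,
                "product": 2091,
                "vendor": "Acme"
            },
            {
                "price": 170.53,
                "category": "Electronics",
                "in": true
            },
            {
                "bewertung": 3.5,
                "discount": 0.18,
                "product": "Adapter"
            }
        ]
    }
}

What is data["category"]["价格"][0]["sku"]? "SKU-210"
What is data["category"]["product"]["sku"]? "SKU-335"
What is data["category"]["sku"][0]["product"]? 3105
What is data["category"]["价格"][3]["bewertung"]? 3.5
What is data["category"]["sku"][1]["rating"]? 1.2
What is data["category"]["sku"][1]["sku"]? "SKU-990"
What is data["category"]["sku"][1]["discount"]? 0.29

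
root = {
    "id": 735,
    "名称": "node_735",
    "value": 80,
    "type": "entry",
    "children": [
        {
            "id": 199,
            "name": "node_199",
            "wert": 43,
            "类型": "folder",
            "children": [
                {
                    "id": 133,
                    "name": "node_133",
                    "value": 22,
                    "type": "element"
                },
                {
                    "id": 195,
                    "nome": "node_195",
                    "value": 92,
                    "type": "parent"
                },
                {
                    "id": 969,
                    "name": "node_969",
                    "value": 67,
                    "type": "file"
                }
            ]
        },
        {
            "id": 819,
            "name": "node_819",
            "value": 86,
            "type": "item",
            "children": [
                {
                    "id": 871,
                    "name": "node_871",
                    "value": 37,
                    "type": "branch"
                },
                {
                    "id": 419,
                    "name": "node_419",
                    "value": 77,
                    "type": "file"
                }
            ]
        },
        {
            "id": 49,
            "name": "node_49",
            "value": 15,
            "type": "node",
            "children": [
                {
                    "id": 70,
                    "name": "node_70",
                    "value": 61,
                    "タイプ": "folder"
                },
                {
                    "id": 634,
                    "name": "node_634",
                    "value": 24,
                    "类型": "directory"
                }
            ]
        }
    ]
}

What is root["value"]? 80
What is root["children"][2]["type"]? "node"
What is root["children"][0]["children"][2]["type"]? "file"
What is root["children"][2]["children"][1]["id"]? 634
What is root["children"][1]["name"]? "node_819"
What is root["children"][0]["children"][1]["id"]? 195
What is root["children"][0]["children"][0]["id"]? 133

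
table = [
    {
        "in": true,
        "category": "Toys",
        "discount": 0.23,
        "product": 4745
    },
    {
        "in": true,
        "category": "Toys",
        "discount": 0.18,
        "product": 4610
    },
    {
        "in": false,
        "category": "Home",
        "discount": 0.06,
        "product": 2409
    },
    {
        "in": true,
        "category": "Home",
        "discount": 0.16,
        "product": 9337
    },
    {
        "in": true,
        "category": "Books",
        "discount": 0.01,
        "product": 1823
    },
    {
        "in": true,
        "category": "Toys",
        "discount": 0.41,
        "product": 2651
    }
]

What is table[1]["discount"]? 0.18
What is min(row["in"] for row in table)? False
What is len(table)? 6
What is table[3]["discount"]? 0.16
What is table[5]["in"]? True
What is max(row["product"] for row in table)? 9337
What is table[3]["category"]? "Home"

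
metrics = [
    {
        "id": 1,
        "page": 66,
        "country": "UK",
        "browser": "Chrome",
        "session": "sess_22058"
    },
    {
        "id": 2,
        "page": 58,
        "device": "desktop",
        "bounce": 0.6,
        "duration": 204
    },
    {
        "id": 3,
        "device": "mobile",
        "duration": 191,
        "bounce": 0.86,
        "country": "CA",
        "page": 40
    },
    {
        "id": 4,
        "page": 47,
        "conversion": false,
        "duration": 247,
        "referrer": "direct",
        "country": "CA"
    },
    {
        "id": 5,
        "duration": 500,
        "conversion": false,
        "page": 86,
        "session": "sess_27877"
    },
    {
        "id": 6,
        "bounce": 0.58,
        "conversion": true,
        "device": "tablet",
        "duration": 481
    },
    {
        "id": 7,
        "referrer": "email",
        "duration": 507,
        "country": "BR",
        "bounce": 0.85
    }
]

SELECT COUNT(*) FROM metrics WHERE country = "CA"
2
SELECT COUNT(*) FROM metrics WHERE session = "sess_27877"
1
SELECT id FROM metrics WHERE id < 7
[1, 2, 3, 4, 5, 6]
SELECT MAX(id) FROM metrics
7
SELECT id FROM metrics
[1, 2, 3, 4, 5, 6, 7]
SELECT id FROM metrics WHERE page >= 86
[5]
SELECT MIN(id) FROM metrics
1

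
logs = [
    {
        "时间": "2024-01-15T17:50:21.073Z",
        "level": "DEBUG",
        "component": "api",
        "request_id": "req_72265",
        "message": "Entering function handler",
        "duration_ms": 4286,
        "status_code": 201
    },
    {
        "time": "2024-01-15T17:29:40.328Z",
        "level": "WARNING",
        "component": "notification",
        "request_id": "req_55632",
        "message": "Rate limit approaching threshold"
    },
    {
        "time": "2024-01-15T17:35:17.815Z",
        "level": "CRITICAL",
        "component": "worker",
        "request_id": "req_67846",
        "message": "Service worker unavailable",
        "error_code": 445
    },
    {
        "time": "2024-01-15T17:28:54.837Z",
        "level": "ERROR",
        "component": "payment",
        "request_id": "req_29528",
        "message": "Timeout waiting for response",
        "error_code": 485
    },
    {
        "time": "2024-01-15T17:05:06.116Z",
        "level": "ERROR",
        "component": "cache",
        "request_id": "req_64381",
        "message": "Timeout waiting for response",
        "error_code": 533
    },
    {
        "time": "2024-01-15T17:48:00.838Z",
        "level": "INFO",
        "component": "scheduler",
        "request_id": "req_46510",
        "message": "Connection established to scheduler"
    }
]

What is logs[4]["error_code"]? 533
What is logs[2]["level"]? "CRITICAL"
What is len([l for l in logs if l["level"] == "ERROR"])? 2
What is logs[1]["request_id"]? "req_55632"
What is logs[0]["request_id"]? "req_72265"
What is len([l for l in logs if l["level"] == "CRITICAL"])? 1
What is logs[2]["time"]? "2024-01-15T17:35:17.815Z"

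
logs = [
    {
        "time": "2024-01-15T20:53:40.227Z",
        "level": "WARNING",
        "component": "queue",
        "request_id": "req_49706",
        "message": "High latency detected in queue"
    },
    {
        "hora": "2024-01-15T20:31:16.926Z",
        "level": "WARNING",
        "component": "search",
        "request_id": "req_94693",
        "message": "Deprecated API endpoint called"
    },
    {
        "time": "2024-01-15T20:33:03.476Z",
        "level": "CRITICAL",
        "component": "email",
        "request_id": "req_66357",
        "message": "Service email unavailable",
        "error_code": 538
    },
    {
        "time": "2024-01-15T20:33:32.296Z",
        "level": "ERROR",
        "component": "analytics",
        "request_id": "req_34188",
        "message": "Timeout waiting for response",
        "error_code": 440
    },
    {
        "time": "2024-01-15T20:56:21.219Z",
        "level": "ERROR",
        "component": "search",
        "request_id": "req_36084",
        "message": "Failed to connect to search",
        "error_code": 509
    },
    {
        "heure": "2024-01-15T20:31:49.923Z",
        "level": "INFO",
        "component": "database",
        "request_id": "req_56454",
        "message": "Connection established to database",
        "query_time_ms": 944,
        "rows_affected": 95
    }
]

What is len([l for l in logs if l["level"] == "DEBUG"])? 0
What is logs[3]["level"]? "ERROR"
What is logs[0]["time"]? "2024-01-15T20:53:40.227Z"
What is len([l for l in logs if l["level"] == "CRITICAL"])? 1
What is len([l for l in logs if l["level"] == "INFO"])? 1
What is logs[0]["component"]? "queue"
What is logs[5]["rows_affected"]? 95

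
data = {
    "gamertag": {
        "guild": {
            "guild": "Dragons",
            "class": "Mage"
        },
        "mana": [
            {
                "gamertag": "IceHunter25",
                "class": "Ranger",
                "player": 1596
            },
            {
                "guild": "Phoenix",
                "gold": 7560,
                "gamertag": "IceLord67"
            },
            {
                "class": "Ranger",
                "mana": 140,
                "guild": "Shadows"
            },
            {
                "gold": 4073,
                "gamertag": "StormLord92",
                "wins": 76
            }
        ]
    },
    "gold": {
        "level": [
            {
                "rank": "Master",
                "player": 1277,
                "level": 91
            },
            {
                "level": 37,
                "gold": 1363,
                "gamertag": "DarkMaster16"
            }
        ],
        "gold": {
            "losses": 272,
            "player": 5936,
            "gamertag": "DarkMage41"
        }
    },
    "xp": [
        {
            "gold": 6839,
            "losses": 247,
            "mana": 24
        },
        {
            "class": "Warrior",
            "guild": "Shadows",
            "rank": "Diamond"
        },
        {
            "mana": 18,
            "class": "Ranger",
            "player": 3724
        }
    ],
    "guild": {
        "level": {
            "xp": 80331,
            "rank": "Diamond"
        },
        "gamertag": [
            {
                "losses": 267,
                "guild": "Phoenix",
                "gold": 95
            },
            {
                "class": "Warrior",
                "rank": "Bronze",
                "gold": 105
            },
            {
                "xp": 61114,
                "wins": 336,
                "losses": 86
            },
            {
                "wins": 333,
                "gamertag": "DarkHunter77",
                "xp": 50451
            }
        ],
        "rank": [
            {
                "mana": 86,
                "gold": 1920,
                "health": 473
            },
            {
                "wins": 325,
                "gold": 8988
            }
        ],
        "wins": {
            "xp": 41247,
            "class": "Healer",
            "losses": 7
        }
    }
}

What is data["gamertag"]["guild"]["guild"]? "Dragons"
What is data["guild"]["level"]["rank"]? "Diamond"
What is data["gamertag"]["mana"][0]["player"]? 1596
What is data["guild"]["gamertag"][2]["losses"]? 86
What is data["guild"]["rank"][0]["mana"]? 86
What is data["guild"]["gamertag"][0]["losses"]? 267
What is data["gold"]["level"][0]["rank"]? "Master"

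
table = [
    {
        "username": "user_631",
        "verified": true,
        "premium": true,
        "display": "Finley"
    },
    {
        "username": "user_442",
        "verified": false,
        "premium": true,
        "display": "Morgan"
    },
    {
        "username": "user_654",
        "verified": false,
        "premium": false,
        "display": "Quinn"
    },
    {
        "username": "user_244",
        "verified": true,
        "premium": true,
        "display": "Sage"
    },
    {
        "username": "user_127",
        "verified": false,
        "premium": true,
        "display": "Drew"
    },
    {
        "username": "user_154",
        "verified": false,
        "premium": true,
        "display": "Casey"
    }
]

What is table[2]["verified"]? False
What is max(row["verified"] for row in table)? True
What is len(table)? 6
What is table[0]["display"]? "Finley"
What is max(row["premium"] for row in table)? True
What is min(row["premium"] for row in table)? False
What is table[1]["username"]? "user_442"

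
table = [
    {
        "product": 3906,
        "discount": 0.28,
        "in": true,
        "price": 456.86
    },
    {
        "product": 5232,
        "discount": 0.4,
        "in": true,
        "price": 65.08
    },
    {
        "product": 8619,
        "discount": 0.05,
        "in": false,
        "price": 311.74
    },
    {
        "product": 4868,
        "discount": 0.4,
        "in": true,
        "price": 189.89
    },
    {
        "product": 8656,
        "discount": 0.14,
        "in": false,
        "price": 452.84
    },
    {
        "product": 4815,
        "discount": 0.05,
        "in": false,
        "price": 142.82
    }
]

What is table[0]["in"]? True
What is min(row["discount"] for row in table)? 0.05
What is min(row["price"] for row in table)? 65.08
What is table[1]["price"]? 65.08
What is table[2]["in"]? False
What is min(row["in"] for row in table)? False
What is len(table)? 6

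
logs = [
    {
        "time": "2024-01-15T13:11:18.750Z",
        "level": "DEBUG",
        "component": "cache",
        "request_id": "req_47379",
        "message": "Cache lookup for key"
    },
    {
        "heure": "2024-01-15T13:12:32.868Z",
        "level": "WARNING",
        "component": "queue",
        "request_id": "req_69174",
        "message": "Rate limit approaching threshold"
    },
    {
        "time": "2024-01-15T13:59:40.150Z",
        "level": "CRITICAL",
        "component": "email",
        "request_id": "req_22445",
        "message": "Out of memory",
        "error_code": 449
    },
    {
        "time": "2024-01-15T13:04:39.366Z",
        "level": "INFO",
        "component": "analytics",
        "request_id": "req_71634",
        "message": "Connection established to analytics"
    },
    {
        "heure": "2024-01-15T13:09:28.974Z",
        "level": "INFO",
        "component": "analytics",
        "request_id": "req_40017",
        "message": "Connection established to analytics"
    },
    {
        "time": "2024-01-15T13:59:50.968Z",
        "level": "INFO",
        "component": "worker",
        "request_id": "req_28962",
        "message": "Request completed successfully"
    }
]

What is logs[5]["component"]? "worker"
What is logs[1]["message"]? "Rate limit approaching threshold"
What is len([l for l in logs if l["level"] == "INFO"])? 3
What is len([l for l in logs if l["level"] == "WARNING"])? 1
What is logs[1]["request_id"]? "req_69174"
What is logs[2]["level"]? "CRITICAL"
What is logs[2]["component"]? "email"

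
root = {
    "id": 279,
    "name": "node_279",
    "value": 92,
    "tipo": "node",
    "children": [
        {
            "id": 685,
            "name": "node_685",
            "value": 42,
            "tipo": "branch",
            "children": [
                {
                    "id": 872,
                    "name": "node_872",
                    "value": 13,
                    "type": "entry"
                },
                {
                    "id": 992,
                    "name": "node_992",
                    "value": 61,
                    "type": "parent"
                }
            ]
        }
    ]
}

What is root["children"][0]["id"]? 685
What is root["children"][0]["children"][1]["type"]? "parent"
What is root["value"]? 92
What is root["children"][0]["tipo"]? "branch"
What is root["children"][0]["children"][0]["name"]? "node_872"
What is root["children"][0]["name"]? "node_685"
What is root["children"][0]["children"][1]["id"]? 992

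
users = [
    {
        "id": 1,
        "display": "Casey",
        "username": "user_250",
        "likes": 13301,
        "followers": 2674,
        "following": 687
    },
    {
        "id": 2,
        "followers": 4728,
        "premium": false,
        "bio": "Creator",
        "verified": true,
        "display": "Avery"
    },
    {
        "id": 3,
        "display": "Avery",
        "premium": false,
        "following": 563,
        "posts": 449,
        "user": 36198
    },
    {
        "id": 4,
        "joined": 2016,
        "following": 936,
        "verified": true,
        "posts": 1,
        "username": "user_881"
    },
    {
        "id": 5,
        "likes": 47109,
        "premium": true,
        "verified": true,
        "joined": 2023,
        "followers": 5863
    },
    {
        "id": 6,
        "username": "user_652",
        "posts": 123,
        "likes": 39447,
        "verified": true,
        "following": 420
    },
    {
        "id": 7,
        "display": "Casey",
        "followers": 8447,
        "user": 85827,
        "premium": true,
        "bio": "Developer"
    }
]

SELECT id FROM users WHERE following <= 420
[6]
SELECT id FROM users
[1, 2, 3, 4, 5, 6, 7]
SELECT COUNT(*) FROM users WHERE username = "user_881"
1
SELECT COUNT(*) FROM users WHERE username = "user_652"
1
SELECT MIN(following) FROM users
420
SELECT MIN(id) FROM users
1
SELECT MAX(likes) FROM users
47109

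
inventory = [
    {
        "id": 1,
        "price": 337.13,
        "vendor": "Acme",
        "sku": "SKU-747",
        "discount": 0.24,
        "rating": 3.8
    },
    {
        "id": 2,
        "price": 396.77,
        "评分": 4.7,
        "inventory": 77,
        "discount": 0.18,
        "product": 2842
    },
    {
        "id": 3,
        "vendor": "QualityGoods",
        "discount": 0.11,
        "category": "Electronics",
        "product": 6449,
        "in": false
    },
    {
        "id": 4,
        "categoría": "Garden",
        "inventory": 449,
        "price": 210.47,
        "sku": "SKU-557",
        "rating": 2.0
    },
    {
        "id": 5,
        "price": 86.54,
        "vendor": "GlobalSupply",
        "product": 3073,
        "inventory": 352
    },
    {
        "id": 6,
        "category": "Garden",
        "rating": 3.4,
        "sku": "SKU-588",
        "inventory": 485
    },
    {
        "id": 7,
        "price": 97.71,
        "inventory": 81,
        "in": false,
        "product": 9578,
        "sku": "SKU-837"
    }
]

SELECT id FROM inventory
[1, 2, 3, 4, 5, 6, 7]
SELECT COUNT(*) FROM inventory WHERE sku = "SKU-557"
1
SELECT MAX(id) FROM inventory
7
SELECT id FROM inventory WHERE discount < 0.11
[]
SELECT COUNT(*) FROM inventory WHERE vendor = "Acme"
1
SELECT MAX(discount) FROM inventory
0.24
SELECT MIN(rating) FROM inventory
2.0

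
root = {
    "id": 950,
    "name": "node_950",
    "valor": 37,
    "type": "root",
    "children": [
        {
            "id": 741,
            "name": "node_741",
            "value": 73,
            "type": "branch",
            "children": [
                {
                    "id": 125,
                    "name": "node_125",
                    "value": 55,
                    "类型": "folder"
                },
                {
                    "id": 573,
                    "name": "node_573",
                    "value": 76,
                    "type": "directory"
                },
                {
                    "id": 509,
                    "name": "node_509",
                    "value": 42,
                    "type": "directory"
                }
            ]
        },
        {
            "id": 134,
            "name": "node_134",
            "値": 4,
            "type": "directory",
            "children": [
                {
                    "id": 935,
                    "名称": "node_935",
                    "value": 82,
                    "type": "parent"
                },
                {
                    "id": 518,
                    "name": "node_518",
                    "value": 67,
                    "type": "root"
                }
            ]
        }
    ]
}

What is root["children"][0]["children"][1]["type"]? "directory"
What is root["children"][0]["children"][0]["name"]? "node_125"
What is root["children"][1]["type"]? "directory"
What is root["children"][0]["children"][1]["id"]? 573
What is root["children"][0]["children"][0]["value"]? 55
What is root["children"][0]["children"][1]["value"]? 76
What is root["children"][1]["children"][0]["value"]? 82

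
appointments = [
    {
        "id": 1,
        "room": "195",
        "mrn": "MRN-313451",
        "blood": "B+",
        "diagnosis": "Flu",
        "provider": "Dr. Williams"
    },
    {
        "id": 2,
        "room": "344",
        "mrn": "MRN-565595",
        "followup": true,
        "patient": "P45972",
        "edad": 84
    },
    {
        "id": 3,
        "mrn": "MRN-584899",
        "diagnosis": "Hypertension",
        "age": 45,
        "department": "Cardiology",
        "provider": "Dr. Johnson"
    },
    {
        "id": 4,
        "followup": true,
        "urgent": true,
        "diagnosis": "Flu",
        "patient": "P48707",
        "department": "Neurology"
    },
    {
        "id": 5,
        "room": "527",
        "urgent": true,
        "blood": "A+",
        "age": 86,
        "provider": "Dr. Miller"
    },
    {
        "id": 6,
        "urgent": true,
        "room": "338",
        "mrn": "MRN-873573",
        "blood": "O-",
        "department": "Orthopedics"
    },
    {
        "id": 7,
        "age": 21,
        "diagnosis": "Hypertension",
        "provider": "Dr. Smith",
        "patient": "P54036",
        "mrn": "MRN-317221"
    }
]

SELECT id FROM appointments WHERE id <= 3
[1, 2, 3]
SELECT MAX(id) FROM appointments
7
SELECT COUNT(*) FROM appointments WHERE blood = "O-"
1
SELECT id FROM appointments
[1, 2, 3, 4, 5, 6, 7]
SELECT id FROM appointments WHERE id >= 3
[3, 4, 5, 6, 7]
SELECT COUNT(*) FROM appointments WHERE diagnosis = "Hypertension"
2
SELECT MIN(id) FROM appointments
1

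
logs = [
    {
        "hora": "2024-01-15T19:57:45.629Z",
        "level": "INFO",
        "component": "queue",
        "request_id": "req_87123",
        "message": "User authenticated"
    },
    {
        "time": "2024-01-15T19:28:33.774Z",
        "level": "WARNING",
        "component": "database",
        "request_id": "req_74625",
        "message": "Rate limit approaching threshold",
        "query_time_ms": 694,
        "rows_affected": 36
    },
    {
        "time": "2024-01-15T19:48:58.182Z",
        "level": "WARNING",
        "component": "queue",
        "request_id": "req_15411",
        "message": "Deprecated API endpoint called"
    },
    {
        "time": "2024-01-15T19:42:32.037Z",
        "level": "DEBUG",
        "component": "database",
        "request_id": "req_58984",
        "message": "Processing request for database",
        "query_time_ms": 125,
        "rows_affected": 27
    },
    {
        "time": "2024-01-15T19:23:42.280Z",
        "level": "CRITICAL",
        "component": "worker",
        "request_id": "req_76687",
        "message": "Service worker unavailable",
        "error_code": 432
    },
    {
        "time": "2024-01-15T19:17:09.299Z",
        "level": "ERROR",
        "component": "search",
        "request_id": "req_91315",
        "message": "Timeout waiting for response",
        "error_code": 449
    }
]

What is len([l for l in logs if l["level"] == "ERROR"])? 1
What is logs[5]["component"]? "search"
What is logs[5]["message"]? "Timeout waiting for response"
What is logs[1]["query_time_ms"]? 694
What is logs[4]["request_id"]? "req_76687"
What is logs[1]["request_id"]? "req_74625"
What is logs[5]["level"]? "ERROR"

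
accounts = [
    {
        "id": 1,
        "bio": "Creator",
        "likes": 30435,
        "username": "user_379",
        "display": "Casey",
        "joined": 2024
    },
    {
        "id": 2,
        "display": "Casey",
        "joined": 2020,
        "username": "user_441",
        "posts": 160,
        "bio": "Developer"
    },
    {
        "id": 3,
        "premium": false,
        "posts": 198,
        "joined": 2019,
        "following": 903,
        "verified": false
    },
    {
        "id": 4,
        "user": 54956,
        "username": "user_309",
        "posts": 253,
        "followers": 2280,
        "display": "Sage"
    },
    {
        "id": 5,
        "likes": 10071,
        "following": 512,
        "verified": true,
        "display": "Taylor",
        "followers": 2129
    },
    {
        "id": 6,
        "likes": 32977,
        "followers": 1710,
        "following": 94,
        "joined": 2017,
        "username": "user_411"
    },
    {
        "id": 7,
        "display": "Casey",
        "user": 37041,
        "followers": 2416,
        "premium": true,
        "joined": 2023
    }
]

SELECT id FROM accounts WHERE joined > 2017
[1, 2, 3, 7]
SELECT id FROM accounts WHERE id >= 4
[4, 5, 6, 7]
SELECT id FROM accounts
[1, 2, 3, 4, 5, 6, 7]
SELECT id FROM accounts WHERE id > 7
[]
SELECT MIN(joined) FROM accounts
2017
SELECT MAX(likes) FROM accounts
32977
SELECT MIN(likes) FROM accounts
10071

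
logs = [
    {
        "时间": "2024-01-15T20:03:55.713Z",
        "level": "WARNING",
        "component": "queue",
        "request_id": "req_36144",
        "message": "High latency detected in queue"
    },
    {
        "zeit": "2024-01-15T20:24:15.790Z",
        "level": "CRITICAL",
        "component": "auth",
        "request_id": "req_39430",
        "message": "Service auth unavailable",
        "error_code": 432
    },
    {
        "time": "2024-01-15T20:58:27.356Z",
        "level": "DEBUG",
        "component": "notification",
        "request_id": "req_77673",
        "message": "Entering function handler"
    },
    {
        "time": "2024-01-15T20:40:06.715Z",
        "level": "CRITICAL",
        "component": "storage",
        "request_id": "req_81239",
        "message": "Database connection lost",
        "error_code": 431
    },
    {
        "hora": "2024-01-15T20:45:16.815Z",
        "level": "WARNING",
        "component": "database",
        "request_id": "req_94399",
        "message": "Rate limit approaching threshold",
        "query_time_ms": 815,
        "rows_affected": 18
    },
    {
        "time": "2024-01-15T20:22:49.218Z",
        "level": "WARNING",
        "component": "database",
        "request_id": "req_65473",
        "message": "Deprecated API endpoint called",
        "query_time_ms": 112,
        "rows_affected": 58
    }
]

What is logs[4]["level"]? "WARNING"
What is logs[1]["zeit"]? "2024-01-15T20:24:15.790Z"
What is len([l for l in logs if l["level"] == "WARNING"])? 3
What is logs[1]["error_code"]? 432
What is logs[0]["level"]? "WARNING"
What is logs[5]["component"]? "database"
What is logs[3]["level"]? "CRITICAL"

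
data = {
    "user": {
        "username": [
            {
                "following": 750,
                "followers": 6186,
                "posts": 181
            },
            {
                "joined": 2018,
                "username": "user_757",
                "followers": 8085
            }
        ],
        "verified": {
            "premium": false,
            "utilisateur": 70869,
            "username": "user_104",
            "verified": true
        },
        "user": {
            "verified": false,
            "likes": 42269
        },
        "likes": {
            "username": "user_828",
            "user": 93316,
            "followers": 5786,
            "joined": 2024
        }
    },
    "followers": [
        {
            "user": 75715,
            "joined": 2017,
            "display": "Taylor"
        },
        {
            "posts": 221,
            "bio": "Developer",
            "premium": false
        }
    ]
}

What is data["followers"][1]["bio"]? "Developer"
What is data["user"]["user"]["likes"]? 42269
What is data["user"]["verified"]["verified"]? True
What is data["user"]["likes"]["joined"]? 2024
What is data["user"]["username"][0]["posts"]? 181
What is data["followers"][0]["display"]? "Taylor"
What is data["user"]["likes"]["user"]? 93316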